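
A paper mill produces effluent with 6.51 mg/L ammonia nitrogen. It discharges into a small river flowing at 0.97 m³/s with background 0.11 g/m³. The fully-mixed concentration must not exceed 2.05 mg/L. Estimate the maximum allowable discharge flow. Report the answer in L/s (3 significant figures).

422 L/s

Mass balance at complete mixing: C_std·(Q_w + Q_r) = Q_w·C_e + Q_r·C_b.
Rearranging, Q_w = Q_r·(C_std − C_b)/(C_e − C_std) = 0.97·(2.05 − 0.11) / (6.51 − 2.05) = 0.4219 m³/s.
= 421.9 L/s.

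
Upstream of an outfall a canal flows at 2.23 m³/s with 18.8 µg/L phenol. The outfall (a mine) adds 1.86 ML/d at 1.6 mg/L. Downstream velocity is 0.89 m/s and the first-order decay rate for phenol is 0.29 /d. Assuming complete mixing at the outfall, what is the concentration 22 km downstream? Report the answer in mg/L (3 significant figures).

1.86 ML/d = 0.02153 m³/s.
18.8 µg/L = 0.0188 mg/L.
After complete mixing, C₀ = (0.02153·1.6 + 2.23·0.0188) / 2.252 = 0.03392 mg/L.
Travel time t = 2.2e+04 m / 0.89 m/s = 2.472e+04 s = 0.2861 d.
C = 0.03392·exp(−0.29·0.2861) = 0.03392·0.9204 = 0.03122 mg/L.

0.0312 mg/L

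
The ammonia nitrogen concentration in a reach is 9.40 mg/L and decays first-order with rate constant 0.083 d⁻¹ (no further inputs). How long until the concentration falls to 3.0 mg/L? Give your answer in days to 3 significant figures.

13.8 d

t = ln(C₀/C)/k = ln(9.40/3.0)/0.083 = 1.142/0.083 = 13.76 d.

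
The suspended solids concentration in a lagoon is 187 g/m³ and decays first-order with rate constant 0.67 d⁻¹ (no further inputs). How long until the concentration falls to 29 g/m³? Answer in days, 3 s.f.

2.78 d

t = ln(C₀/C)/k = ln(187/29)/0.67 = 1.864/0.67 = 2.782 d.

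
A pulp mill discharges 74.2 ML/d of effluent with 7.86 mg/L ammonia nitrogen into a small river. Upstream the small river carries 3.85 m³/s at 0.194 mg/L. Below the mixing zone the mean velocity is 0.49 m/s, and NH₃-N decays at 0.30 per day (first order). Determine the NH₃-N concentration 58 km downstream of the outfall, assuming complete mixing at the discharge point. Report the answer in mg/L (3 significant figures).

1.06 mg/L

74.2 ML/d = 0.8588 m³/s.
After complete mixing, C₀ = (0.8588·7.86 + 3.85·0.194) / 4.709 = 1.592 mg/L.
Travel time t = 5.8e+04 m / 0.49 m/s = 1.184e+05 s = 1.37 d.
C = 1.592·exp(−0.30·1.37) = 1.592·0.663 = 1.056 mg/L.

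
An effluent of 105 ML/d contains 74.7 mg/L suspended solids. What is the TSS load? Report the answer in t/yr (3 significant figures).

105 ML/d = 1.215 m³/s.
Mass flux = Q·C = 1.215 m³/s × 74.7 g/m³ = 90.78 g/s.
= 90.78 g/s × 31.56 = 2865 t/yr.

2860 t/yr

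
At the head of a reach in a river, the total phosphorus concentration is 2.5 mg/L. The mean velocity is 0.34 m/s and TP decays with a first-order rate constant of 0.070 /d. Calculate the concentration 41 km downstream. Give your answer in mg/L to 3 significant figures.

Travel time t = 41 km / 0.34 m/s = 4.1e+04/0.34 = 1.206e+05 s = 1.396 d.
First-order decay: C = 2.5·exp(−0.070·1.396) = 2.5·0.9069 = 2.267 mg/L.

2.27 mg/L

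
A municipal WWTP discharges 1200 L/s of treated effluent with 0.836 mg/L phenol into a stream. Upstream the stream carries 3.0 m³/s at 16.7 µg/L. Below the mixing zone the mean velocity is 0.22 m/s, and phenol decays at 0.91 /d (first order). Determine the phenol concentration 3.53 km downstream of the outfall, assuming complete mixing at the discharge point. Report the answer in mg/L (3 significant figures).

0.212 mg/L

1200 L/s = 1.2 m³/s.
16.7 µg/L = 0.0167 mg/L.
After complete mixing, C₀ = (1.2·0.836 + 3·0.0167) / 4.2 = 0.2508 mg/L.
Travel time t = 3530 m / 0.22 m/s = 1.605e+04 s = 0.1857 d.
C = 0.2508·exp(−0.91·0.1857) = 0.2508·0.8445 = 0.2118 mg/L.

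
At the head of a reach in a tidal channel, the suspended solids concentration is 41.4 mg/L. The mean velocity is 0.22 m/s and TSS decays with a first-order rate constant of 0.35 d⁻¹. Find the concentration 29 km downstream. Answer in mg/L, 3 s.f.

24.3 mg/L

Travel time t = 29 km / 0.22 m/s = 2.9e+04/0.22 = 1.318e+05 s = 1.526 d.
First-order decay: C = 41.4·exp(−0.35·1.526) = 41.4·0.5863 = 24.27 mg/L.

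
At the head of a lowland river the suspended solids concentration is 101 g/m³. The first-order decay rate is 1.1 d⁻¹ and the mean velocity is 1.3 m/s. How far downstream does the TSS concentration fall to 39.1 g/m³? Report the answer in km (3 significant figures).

From C = C₀·e^(−kt), t = ln(C₀/C)/k = ln(101/39.1)/1.1 = 0.949/1.1 = 0.8627 d.
Distance = v·t = 1.3 m/s × 7.454e+04 s = 9.69e+04 m = 96.9 km.

96.9 km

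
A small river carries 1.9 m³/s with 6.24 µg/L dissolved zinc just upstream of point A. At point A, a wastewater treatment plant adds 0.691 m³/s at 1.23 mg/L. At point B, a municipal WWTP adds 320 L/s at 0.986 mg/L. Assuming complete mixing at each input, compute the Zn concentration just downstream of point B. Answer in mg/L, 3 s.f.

6.24 µg/L = 0.00624 mg/L.
After input A: C = (1.9·0.00624 + 0.691·1.23) / 2.591 = 0.3326 mg/L.
320 L/s = 0.32 m³/s.
After input B: C = (2.591·0.3326 + 0.32·0.986) / 2.911 = 0.4044 mg/L.

0.404 mg/L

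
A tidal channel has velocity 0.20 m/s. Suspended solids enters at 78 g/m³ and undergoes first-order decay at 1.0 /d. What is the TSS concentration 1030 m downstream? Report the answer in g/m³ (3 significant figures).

Travel time t = 1030 m / 0.20 m/s = 1030/0.20 = 5150 s = 0.05961 d.
First-order decay: C = 78·exp(−1.0·0.05961) = 78·0.9421 = 73.49 g/m³.

73.5 g/m³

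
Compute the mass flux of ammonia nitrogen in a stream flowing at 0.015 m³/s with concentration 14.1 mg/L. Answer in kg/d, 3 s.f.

18.3 kg/d

Mass flux = Q·C = 0.015 m³/s × 14.1 g/m³ = 0.2115 g/s.
= 0.2115 g/s × 86.4 = 18.27 kg/d.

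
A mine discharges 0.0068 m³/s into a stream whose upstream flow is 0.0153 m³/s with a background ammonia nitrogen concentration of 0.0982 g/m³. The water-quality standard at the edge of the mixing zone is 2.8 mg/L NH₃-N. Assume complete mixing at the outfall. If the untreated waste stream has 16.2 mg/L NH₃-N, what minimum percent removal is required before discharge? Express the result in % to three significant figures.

Mass balance: 2.8·0.0221 = 0.0068·Cₑ + 0.0153·0.0982.
Cₑ = (0.06188 − 0.001502) / 0.0068 = 8.879 mg/L.
Required removal = 1 − 8.879/16.2 = 45.19 %.

45.2 %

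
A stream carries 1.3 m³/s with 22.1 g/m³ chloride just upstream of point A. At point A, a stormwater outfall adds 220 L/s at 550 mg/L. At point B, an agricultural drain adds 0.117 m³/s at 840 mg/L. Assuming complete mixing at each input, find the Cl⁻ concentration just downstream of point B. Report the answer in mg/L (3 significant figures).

152 mg/L

220 L/s = 0.22 m³/s.
After input A: C = (1.3·22.1 + 0.22·550) / 1.52 = 98.51 mg/L.
After input B: C = (1.52·98.51 + 0.117·840) / 1.637 = 151.5 mg/L.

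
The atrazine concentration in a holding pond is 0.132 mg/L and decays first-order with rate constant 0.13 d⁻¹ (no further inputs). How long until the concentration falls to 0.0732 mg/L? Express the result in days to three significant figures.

t = ln(C₀/C)/k = ln(0.132/0.0732)/0.13 = 0.5896/0.13 = 4.535 d.

4.54 d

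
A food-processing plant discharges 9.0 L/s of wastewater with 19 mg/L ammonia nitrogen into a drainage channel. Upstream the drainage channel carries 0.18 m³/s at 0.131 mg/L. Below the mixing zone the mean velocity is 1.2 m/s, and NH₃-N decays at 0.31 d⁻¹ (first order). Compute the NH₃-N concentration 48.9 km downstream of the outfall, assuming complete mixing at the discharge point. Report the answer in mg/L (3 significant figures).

0.889 mg/L

9.0 L/s = 0.009 m³/s.
After complete mixing, C₀ = (0.009·19 + 0.18·0.131) / 0.189 = 1.03 mg/L.
Travel time t = 4.89e+04 m / 1.2 m/s = 4.075e+04 s = 0.4716 d.
C = 1.03·exp(−0.31·0.4716) = 1.03·0.864 = 0.8895 mg/L.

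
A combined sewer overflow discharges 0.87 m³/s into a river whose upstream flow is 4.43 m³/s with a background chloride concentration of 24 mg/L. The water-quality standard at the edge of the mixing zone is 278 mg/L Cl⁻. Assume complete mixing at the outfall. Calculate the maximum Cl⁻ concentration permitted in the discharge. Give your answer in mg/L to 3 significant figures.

Mass balance: 278·5.3 = 0.87·Cₑ + 4.43·24.
Cₑ = (1473 − 106.3) / 0.87 = 1571 mg/L.

1570 mg/L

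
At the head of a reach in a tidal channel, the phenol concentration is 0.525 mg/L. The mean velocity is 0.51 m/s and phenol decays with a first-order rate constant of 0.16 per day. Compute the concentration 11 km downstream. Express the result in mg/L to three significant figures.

0.504 mg/L

Travel time t = 11 km / 0.51 m/s = 1.1e+04/0.51 = 2.157e+04 s = 0.2496 d.
First-order decay: C = 0.525·exp(−0.16·0.2496) = 0.525·0.9608 = 0.5044 mg/L.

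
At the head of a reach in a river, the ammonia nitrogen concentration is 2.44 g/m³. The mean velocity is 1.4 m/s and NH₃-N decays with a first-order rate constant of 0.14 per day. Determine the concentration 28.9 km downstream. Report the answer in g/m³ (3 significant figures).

Travel time t = 28.9 km / 1.4 m/s = 2.89e+04/1.4 = 2.064e+04 s = 0.2389 d.
First-order decay: C = 2.44·exp(−0.14·0.2389) = 2.44·0.9671 = 2.36 g/m³.

2.36 g/m³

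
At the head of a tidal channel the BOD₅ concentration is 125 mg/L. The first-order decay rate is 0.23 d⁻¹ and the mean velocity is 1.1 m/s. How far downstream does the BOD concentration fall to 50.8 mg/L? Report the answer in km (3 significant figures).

From C = C₀·e^(−kt), t = ln(C₀/C)/k = ln(125/50.8)/0.23 = 0.9004/0.23 = 3.915 d.
Distance = v·t = 1.1 m/s × 3.382e+05 s = 3.721e+05 m = 372.1 km.

372 km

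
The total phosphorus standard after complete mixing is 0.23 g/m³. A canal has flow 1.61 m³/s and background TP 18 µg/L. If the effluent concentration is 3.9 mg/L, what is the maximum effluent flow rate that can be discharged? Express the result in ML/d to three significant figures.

8.04 ML/d

18 µg/L = 0.018 mg/L.
Mass balance at complete mixing: C_std·(Q_w + Q_r) = Q_w·C_e + Q_r·C_b.
Rearranging, Q_w = Q_r·(C_std − C_b)/(C_e − C_std) = 1.61·(0.23 − 0.018) / (3.9 − 0.23) = 0.093 m³/s.
= 8.035 ML/d.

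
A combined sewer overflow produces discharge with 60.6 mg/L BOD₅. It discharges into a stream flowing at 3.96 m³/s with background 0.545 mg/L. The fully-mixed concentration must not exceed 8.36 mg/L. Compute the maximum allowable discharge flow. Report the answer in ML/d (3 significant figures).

51.2 ML/d

Mass balance at complete mixing: C_std·(Q_w + Q_r) = Q_w·C_e + Q_r·C_b.
Rearranging, Q_w = Q_r·(C_std − C_b)/(C_e − C_std) = 3.96·(8.36 − 0.545) / (60.6 − 8.36) = 0.5924 m³/s.
= 51.18 ML/d.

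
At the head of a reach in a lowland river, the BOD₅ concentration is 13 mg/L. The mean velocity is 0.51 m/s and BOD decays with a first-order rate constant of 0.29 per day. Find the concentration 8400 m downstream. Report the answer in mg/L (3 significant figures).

12.3 mg/L

Travel time t = 8400 m / 0.51 m/s = 8400/0.51 = 1.647e+04 s = 0.1906 d.
First-order decay: C = 13·exp(−0.29·0.1906) = 13·0.9462 = 12.3 mg/L.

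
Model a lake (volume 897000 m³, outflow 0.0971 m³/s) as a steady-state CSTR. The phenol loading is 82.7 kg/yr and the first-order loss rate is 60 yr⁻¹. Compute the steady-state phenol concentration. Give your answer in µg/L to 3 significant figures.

1.45 µg/L

Outflow Q = 0.0971 m³/s × 3.156e+07 s/yr = 3.064e+06 m³/yr.
Steady-state CSTR mass balance: W = Q·C + k·V·C, so C = W/(Q + kV).
Q + kV = 3.064e+06 + 60·897000 = 5.688e+07 m³/yr.
C = 82.7/5.688e+07 = 1.454e-06 kg/m³ = 0.001454 mg/L = 1.454 µg/L.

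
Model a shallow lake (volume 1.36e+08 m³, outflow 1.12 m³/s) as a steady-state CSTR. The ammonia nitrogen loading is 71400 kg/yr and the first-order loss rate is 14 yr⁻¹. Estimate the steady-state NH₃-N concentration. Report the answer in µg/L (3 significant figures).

36.8 µg/L

Outflow Q = 1.12 m³/s × 3.156e+07 s/yr = 3.534e+07 m³/yr.
Steady-state CSTR mass balance: W = Q·C + k·V·C, so C = W/(Q + kV).
Q + kV = 3.534e+07 + 14·1.36e+08 = 1.939e+09 m³/yr.
C = 71400/1.939e+09 = 3.682e-05 kg/m³ = 0.03682 mg/L = 36.82 µg/L.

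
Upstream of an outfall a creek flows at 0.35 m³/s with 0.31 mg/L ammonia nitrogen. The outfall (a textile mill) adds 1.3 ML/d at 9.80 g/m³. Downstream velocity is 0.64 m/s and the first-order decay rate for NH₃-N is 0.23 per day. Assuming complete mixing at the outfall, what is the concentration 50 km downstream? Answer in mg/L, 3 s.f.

0.569 mg/L

1.3 ML/d = 0.01505 m³/s.
After complete mixing, C₀ = (0.01505·9.8 + 0.35·0.31) / 0.365 = 0.7012 mg/L.
Travel time t = 5e+04 m / 0.64 m/s = 7.812e+04 s = 0.9042 d.
C = 0.7012·exp(−0.23·0.9042) = 0.7012·0.8122 = 0.5695 mg/L.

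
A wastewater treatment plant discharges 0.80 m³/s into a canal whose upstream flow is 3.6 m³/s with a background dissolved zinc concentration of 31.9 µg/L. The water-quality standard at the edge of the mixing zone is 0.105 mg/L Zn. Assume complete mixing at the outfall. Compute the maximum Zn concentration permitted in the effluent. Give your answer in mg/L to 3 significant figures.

0.434 mg/L

31.9 µg/L = 0.0319 mg/L.
Mass balance: 0.105·4.4 = 0.8·Cₑ + 3.6·0.0319.
Cₑ = (0.462 − 0.1148) / 0.8 = 0.434 mg/L.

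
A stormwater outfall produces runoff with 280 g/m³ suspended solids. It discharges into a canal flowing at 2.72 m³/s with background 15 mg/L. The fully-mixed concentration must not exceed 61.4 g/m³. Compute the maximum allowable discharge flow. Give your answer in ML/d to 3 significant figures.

49.9 ML/d

Mass balance at complete mixing: C_std·(Q_w + Q_r) = Q_w·C_e + Q_r·C_b.
Rearranging, Q_w = Q_r·(C_std − C_b)/(C_e − C_std) = 2.72·(61.4 − 15) / (280 − 61.4) = 0.5773 m³/s.
= 49.88 ML/d.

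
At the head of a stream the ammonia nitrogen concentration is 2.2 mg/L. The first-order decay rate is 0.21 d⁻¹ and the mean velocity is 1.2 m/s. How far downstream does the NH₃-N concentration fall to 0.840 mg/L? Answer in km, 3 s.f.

475 km

From C = C₀·e^(−kt), t = ln(C₀/C)/k = ln(2.2/0.840)/0.21 = 0.9628/0.21 = 4.585 d.
Distance = v·t = 1.2 m/s × 3.961e+05 s = 4.754e+05 m = 475.4 km.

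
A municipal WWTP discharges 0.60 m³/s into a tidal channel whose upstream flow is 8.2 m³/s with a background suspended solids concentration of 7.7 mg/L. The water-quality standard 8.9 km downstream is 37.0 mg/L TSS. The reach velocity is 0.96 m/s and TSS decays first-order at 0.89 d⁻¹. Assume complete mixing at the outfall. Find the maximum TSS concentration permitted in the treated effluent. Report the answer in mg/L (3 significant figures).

492 mg/L

Travel time to the compliance point: t = 8900/0.96 = 9271 s = 0.1073 d; decay factor exp(−0.89·0.1073) = 0.9089.
So the concentration just after mixing may be at most 37/0.9089 = 40.71 mg/L.
Mass balance: 40.71·8.8 = 0.6·Cₑ + 8.2·7.7.
Cₑ = (358.2 − 63.14) / 0.6 = 491.8 mg/L.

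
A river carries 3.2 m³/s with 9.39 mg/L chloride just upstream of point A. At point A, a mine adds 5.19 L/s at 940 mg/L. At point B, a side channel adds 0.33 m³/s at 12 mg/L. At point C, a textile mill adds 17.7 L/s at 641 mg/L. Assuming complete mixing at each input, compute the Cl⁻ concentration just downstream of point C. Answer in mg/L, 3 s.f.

14.1 mg/L

5.19 L/s = 0.00519 m³/s.
After input A: C = (3.2·9.39 + 0.00519·940) / 3.205 = 10.9 mg/L.
After input B: C = (3.205·10.9 + 0.33·12) / 3.535 = 11 mg/L.
17.7 L/s = 0.0177 m³/s.
After input C: C = (3.535·11 + 0.0177·641) / 3.553 = 14.14 mg/L.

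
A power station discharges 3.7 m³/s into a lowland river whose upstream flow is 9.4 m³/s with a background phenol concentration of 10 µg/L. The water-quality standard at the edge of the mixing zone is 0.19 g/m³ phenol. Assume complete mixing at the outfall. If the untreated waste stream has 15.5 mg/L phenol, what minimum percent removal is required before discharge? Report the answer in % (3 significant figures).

95.8 %

10 µg/L = 0.01 mg/L.
Mass balance: 0.19·13.1 = 3.7·Cₑ + 9.4·0.01.
Cₑ = (2.489 − 0.094) / 3.7 = 0.6473 mg/L.
Required removal = 1 − 0.6473/15.5 = 95.82 %.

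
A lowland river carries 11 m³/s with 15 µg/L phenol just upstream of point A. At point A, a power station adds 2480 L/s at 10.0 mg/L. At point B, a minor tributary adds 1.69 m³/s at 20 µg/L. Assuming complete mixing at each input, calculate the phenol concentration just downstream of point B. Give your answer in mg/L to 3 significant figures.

15 µg/L = 0.015 mg/L.
2480 L/s = 2.48 m³/s.
After input A: C = (11·0.015 + 2.48·10) / 13.48 = 1.852 mg/L.
20 µg/L = 0.02 mg/L.
After input B: C = (13.48·1.852 + 1.69·0.02) / 15.17 = 1.648 mg/L.

1.65 mg/L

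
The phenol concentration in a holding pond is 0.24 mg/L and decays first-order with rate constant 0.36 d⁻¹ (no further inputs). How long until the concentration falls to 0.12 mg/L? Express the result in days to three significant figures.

1.93 d

t = ln(C₀/C)/k = ln(0.24/0.12)/0.36 = 0.6931/0.36 = 1.925 d.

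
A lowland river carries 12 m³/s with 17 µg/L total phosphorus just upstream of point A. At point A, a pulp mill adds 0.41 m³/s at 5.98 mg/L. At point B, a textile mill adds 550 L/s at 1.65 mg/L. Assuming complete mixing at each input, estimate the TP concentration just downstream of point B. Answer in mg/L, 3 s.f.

17 µg/L = 0.017 mg/L.
After input A: C = (12·0.017 + 0.41·5.98) / 12.41 = 0.214 mg/L.
550 L/s = 0.55 m³/s.
After input B: C = (12.41·0.214 + 0.55·1.65) / 12.96 = 0.2749 mg/L.

0.275 mg/L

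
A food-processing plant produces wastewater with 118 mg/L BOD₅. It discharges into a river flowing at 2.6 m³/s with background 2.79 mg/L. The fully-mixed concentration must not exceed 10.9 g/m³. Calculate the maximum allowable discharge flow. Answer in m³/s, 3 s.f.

0.197 m³/s

Mass balance at complete mixing: C_std·(Q_w + Q_r) = Q_w·C_e + Q_r·C_b.
Rearranging, Q_w = Q_r·(C_std − C_b)/(C_e − C_std) = 2.6·(10.9 − 2.79) / (118 − 10.9) = 0.1969 m³/s.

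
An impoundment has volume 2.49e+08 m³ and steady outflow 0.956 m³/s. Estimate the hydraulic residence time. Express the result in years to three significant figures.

8.25 yr

Q = 0.956 m³/s × 3.156e+07 s/yr = 3.017e+07 m³/yr.
Hydraulic residence time τ = V/Q = 2.49e+08/3.017e+07 = 8.253 yr.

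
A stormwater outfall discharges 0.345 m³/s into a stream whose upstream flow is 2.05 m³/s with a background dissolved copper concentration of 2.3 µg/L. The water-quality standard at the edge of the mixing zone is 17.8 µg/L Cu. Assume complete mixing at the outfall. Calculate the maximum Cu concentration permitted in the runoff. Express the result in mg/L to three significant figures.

2.3 µg/L = 0.0023 mg/L.
17.8 µg/L = 0.0178 mg/L.
Mass balance: 0.0178·2.395 = 0.345·Cₑ + 2.05·0.0023.
Cₑ = (0.04263 − 0.004715) / 0.345 = 0.1099 mg/L.

0.110 mg/L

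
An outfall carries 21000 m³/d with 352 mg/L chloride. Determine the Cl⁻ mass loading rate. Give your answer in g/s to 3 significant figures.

21000 m³/d = 0.2431 m³/s.
Mass flux = Q·C = 0.2431 m³/s × 352 g/m³ = 85.56 g/s.

85.6 g/s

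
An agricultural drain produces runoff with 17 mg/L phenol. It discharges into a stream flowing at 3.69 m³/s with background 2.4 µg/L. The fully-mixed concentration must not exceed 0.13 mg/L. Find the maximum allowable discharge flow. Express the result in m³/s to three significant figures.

0.0279 m³/s

2.4 µg/L = 0.0024 mg/L.
Mass balance at complete mixing: C_std·(Q_w + Q_r) = Q_w·C_e + Q_r·C_b.
Rearranging, Q_w = Q_r·(C_std − C_b)/(C_e − C_std) = 3.69·(0.13 − 0.0024) / (17 − 0.13) = 0.02791 m³/s.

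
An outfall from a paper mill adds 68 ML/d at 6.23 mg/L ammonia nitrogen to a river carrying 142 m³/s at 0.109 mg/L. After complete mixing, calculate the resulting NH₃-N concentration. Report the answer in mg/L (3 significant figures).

68 ML/d = 0.787 m³/s.
Flow-weighted mixing gives C = (0.787·6.23 + 142·0.109) / (0.787 + 142) = 20.38/142.8 = 0.1427 mg/L.

0.143 mg/L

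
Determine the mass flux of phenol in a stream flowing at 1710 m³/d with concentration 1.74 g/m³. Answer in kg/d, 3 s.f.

2.98 kg/d

1710 m³/d = 0.01979 m³/s.
Mass flux = Q·C = 0.01979 m³/s × 1.74 g/m³ = 0.03444 g/s.
= 0.03444 g/s × 86.4 = 2.975 kg/d.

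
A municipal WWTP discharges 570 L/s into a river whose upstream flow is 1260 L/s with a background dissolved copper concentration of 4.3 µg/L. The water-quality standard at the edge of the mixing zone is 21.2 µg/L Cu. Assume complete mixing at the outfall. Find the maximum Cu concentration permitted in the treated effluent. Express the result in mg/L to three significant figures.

570 L/s = 0.57 m³/s.
1260 L/s = 1.26 m³/s.
4.3 µg/L = 0.0043 mg/L.
21.2 µg/L = 0.0212 mg/L.
Mass balance: 0.0212·1.83 = 0.57·Cₑ + 1.26·0.0043.
Cₑ = (0.0388 − 0.005418) / 0.57 = 0.05856 mg/L.

0.0586 mg/L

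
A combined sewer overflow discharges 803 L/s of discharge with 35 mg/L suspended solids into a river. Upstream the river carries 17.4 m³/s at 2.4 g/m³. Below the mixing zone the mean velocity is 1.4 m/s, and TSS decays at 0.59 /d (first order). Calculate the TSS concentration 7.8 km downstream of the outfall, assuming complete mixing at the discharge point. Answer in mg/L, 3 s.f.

803 L/s = 0.803 m³/s.
After complete mixing, C₀ = (0.803·35 + 17.4·2.4) / 18.2 = 3.838 mg/L.
Travel time t = 7800 m / 1.4 m/s = 5571 s = 0.06448 d.
C = 3.838·exp(−0.59·0.06448) = 3.838·0.9627 = 3.695 mg/L.

3.69 mg/L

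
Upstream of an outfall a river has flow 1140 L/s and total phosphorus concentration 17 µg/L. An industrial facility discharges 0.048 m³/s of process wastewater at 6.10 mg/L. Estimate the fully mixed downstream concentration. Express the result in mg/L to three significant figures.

0.263 mg/L

1140 L/s = 1.14 m³/s.
17 µg/L = 0.017 mg/L.
By mass balance at complete mixing, C = (0.048·6.1 + 1.14·0.017) / (0.048 + 1.14) = 0.3122/1.188 = 0.2628 mg/L.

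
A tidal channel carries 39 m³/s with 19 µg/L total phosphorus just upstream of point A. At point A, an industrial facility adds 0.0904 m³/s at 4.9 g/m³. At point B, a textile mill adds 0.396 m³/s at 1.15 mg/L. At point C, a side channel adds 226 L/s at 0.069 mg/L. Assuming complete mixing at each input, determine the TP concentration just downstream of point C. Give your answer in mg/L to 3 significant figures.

19 µg/L = 0.019 mg/L.
After input A: C = (39·0.019 + 0.0904·4.9) / 39.09 = 0.03029 mg/L.
After input B: C = (39.09·0.03029 + 0.396·1.15) / 39.49 = 0.04152 mg/L.
226 L/s = 0.226 m³/s.
After input C: C = (39.49·0.04152 + 0.226·0.069) / 39.71 = 0.04167 mg/L.

0.0417 mg/L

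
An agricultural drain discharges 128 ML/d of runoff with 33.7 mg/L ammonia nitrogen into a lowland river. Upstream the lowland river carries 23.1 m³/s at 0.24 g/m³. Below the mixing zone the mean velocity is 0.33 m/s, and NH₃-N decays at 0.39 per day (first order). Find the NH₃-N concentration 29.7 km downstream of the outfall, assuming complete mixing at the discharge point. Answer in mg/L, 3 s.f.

1.50 mg/L

128 ML/d = 1.481 m³/s.
After complete mixing, C₀ = (1.481·33.7 + 23.1·0.24) / 24.58 = 2.257 mg/L.
Travel time t = 2.97e+04 m / 0.33 m/s = 9e+04 s = 1.042 d.
C = 2.257·exp(−0.39·1.042) = 2.257·0.6661 = 1.503 mg/L.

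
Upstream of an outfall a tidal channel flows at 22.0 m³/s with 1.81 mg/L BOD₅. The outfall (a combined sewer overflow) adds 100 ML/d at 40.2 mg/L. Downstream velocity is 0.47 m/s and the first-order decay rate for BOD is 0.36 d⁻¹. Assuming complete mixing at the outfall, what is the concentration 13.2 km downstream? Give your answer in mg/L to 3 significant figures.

3.32 mg/L

100 ML/d = 1.157 m³/s.
After complete mixing, C₀ = (1.157·40.2 + 22·1.81) / 23.16 = 3.729 mg/L.
Travel time t = 1.32e+04 m / 0.47 m/s = 2.809e+04 s = 0.3251 d.
C = 3.729·exp(−0.36·0.3251) = 3.729·0.8896 = 3.317 mg/L.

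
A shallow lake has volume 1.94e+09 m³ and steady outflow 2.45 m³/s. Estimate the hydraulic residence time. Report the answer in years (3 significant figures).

Q = 2.45 m³/s × 3.156e+07 s/yr = 7.732e+07 m³/yr.
Hydraulic residence time τ = V/Q = 1.94e+09/7.732e+07 = 25.09 yr.

25.1 yr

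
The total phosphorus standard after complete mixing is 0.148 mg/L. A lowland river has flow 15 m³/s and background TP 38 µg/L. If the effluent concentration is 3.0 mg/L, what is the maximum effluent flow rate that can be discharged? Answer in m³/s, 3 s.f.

38 µg/L = 0.038 mg/L.
Mass balance at complete mixing: C_std·(Q_w + Q_r) = Q_w·C_e + Q_r·C_b.
Rearranging, Q_w = Q_r·(C_std − C_b)/(C_e − C_std) = 15·(0.148 − 0.038) / (3 − 0.148) = 0.5785 m³/s.

0.579 m³/s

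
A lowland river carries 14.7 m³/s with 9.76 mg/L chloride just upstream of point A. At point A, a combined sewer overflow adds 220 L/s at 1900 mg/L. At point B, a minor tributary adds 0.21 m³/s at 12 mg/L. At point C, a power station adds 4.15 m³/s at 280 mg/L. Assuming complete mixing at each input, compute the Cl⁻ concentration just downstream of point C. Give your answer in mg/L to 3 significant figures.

89.5 mg/L

220 L/s = 0.22 m³/s.
After input A: C = (14.7·9.76 + 0.22·1900) / 14.92 = 37.63 mg/L.
After input B: C = (14.92·37.63 + 0.21·12) / 15.13 = 37.28 mg/L.
After input C: C = (15.13·37.28 + 4.15·280) / 19.28 = 89.52 mg/L.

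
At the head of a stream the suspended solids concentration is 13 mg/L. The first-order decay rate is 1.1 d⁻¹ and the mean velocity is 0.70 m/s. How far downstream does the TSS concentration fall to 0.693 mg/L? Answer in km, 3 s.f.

From C = C₀·e^(−kt), t = ln(C₀/C)/k = ln(13/0.693)/1.1 = 2.932/1.1 = 2.665 d.
Distance = v·t = 0.70 m/s × 2.303e+05 s = 1.612e+05 m = 161.2 km.

161 km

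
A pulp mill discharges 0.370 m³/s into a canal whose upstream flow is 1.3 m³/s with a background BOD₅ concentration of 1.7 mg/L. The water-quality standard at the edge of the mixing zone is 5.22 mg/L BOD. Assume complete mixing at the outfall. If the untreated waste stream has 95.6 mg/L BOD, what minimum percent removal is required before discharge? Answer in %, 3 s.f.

81.6 %

Mass balance: 5.22·1.67 = 0.37·Cₑ + 1.3·1.7.
Cₑ = (8.717 − 2.21) / 0.37 = 17.59 mg/L.
Required removal = 1 − 17.59/95.6 = 81.6 %.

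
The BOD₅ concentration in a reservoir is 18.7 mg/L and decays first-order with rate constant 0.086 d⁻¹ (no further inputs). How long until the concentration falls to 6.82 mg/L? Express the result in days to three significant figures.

11.7 d

t = ln(C₀/C)/k = ln(18.7/6.82)/0.086 = 1.009/0.086 = 11.73 d.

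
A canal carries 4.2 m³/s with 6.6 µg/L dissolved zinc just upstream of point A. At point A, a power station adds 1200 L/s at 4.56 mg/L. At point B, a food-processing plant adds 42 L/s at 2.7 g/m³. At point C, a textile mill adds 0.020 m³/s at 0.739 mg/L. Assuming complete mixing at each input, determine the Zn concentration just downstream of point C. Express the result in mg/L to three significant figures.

6.6 µg/L = 0.0066 mg/L.
1200 L/s = 1.2 m³/s.
After input A: C = (4.2·0.0066 + 1.2·4.56) / 5.4 = 1.018 mg/L.
42 L/s = 0.042 m³/s.
After input B: C = (5.4·1.018 + 0.042·2.7) / 5.442 = 1.031 mg/L.
After input C: C = (5.442·1.031 + 0.02·0.739) / 5.462 = 1.03 mg/L.

1.03 mg/L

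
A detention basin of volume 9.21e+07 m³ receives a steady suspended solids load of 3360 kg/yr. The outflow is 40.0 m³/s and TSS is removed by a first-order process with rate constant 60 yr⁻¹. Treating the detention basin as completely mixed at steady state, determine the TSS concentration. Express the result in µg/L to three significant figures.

0.495 µg/L

Outflow Q = 40.0 m³/s × 3.156e+07 s/yr = 1.262e+09 m³/yr.
Steady-state CSTR mass balance: W = Q·C + k·V·C, so C = W/(Q + kV).
Q + kV = 1.262e+09 + 60·9.21e+07 = 6.788e+09 m³/yr.
C = 3360/6.788e+09 = 4.95e-07 kg/m³ = 0.000495 mg/L = 0.495 µg/L.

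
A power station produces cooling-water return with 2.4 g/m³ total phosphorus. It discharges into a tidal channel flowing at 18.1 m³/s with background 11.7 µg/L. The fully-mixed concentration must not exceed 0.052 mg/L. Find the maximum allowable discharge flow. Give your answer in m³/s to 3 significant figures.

0.311 m³/s

11.7 µg/L = 0.0117 mg/L.
Mass balance at complete mixing: C_std·(Q_w + Q_r) = Q_w·C_e + Q_r·C_b.
Rearranging, Q_w = Q_r·(C_std − C_b)/(C_e − C_std) = 18.1·(0.052 − 0.0117) / (2.4 − 0.052) = 0.3107 m³/s.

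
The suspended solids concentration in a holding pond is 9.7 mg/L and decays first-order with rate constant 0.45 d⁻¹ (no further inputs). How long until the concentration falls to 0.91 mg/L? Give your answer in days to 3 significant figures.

5.26 d

t = ln(C₀/C)/k = ln(9.7/0.91)/0.45 = 2.366/0.45 = 5.259 d.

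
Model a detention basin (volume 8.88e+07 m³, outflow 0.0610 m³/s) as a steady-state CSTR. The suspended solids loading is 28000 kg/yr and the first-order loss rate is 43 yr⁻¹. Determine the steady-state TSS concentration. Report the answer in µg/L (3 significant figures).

7.33 µg/L

Outflow Q = 0.0610 m³/s × 3.156e+07 s/yr = 1.925e+06 m³/yr.
Steady-state CSTR mass balance: W = Q·C + k·V·C, so C = W/(Q + kV).
Q + kV = 1.925e+06 + 43·8.88e+07 = 3.82e+09 m³/yr.
C = 28000/3.82e+09 = 7.329e-06 kg/m³ = 0.007329 mg/L = 7.329 µg/L.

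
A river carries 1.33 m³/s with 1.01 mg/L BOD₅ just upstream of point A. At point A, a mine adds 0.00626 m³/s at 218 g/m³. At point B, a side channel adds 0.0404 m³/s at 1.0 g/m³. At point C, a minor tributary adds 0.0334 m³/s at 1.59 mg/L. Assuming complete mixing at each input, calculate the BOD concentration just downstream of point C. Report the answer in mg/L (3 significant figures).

After input A: C = (1.33·1.01 + 0.00626·218) / 1.336 = 2.027 mg/L.
After input B: C = (1.336·2.027 + 0.0404·1) / 1.377 = 1.996 mg/L.
After input C: C = (1.377·1.996 + 0.0334·1.59) / 1.41 = 1.987 mg/L.

1.99 mg/L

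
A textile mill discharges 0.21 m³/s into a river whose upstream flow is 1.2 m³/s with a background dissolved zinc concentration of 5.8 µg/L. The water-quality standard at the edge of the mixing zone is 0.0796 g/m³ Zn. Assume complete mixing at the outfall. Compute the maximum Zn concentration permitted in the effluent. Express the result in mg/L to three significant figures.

5.8 µg/L = 0.0058 mg/L.
Mass balance: 0.0796·1.41 = 0.21·Cₑ + 1.2·0.0058.
Cₑ = (0.1122 − 0.00696) / 0.21 = 0.5013 mg/L.

0.501 mg/L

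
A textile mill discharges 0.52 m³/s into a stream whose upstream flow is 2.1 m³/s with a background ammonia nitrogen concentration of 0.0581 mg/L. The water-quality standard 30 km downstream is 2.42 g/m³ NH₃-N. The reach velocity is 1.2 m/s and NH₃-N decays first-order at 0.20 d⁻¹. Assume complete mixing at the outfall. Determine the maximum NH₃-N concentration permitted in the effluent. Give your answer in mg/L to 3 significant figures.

Travel time to the compliance point: t = 3e+04/1.2 = 2.5e+04 s = 0.2894 d; decay factor exp(−0.20·0.2894) = 0.9438.
So the concentration just after mixing may be at most 2.42/0.9438 = 2.564 mg/L.
Mass balance: 2.564·2.62 = 0.52·Cₑ + 2.1·0.0581.
Cₑ = (6.718 − 0.122) / 0.52 = 12.68 mg/L.

12.7 mg/L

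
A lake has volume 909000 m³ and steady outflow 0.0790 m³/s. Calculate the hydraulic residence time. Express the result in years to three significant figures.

Q = 0.0790 m³/s × 3.156e+07 s/yr = 2.493e+06 m³/yr.
Hydraulic residence time τ = V/Q = 909000/2.493e+06 = 0.3646 yr.

0.365 yr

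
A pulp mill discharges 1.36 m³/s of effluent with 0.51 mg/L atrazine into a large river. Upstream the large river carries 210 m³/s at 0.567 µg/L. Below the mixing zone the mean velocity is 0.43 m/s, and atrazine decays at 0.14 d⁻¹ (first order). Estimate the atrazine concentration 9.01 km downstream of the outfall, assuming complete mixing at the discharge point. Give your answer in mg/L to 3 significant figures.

0.567 µg/L = 0.000567 mg/L.
After complete mixing, C₀ = (1.36·0.51 + 210·0.000567) / 211.4 = 0.003845 mg/L.
Travel time t = 9010 m / 0.43 m/s = 2.095e+04 s = 0.2425 d.
C = 0.003845·exp(−0.14·0.2425) = 0.003845·0.9666 = 0.003717 mg/L.

0.00372 mg/L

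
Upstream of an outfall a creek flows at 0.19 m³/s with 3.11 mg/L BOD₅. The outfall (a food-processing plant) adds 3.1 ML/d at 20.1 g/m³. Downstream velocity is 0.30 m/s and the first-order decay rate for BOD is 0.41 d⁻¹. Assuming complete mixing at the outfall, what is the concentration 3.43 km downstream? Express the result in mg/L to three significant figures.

5.50 mg/L

3.1 ML/d = 0.03588 m³/s.
After complete mixing, C₀ = (0.03588·20.1 + 0.19·3.11) / 0.2259 = 5.809 mg/L.
Travel time t = 3430 m / 0.30 m/s = 1.143e+04 s = 0.1323 d.
C = 5.809·exp(−0.41·0.1323) = 5.809·0.9472 = 5.502 mg/L.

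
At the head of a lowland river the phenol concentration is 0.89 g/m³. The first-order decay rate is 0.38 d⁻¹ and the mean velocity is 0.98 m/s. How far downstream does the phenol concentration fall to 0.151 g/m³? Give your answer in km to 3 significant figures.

395 km

From C = C₀·e^(−kt), t = ln(C₀/C)/k = ln(0.89/0.151)/0.38 = 1.774/0.38 = 4.668 d.
Distance = v·t = 0.98 m/s × 4.033e+05 s = 3.953e+05 m = 395.3 km.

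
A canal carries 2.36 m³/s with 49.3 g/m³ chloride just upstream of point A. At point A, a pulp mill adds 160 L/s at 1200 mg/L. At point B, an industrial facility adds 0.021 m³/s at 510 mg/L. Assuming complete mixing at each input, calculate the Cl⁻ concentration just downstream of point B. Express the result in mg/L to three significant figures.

160 L/s = 0.16 m³/s.
After input A: C = (2.36·49.3 + 0.16·1200) / 2.52 = 122.4 mg/L.
After input B: C = (2.52·122.4 + 0.021·510) / 2.541 = 125.6 mg/L.

126 mg/L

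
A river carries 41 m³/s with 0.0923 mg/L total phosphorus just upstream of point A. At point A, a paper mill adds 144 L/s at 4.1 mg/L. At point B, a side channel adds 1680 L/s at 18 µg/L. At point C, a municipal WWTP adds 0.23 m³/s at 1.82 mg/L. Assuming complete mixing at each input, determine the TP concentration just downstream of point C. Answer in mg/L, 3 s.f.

144 L/s = 0.144 m³/s.
After input A: C = (41·0.0923 + 0.144·4.1) / 41.14 = 0.1063 mg/L.
1680 L/s = 1.68 m³/s.
18 µg/L = 0.018 mg/L.
After input B: C = (41.14·0.1063 + 1.68·0.018) / 42.82 = 0.1029 mg/L.
After input C: C = (42.82·0.1029 + 0.23·1.82) / 43.05 = 0.112 mg/L.

0.112 mg/L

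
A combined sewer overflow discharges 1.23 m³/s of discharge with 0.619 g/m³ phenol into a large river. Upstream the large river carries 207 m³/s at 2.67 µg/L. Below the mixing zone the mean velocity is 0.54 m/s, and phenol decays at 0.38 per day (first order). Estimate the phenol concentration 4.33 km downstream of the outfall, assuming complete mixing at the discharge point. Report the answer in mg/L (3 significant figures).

0.00609 mg/L

2.67 µg/L = 0.00267 mg/L.
After complete mixing, C₀ = (1.23·0.619 + 207·0.00267) / 208.2 = 0.006311 mg/L.
Travel time t = 4330 m / 0.54 m/s = 8019 s = 0.09281 d.
C = 0.006311·exp(−0.38·0.09281) = 0.006311·0.9653 = 0.006092 mg/L.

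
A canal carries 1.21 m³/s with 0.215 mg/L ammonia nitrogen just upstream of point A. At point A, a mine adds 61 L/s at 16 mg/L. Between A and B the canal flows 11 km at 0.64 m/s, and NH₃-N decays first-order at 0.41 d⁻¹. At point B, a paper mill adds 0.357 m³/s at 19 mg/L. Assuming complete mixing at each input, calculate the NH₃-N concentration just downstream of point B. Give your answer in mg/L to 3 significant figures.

61 L/s = 0.061 m³/s.
After input A: C = (1.21·0.215 + 0.061·16) / 1.271 = 0.9726 mg/L.
Over the 11 km reach to input B (t = 1.719e+04 s = 0.1989 d), decay gives C = 0.9726·exp(−0.41·0.1989) = 0.8964 mg/L.
After input B: C = (1.271·0.8964 + 0.357·19) / 1.628 = 4.866 mg/L.

4.87 mg/L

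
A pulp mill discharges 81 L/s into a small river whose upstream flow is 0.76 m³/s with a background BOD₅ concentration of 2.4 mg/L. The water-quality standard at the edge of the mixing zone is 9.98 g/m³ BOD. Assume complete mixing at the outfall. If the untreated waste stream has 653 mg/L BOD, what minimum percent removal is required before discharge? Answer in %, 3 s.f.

81 L/s = 0.081 m³/s.
Mass balance: 9.98·0.841 = 0.081·Cₑ + 0.76·2.4.
Cₑ = (8.393 − 1.824) / 0.081 = 81.1 mg/L.
Required removal = 1 − 81.1/653 = 87.58 %.

87.6 %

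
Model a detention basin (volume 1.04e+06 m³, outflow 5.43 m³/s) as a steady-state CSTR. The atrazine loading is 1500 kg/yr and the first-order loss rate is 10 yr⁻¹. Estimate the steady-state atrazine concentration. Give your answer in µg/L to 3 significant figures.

Outflow Q = 5.43 m³/s × 3.156e+07 s/yr = 1.714e+08 m³/yr.
Steady-state CSTR mass balance: W = Q·C + k·V·C, so C = W/(Q + kV).
Q + kV = 1.714e+08 + 10·1.04e+06 = 1.818e+08 m³/yr.
C = 1500/1.818e+08 = 8.253e-06 kg/m³ = 0.008253 mg/L = 8.253 µg/L.

8.25 µg/L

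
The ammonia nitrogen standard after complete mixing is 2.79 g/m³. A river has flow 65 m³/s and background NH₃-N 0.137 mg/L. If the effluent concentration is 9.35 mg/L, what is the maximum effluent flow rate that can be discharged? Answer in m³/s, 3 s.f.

Mass balance at complete mixing: C_std·(Q_w + Q_r) = Q_w·C_e + Q_r·C_b.
Rearranging, Q_w = Q_r·(C_std − C_b)/(C_e − C_std) = 65·(2.79 − 0.137) / (9.35 − 2.79) = 26.29 m³/s.

26.3 m³/s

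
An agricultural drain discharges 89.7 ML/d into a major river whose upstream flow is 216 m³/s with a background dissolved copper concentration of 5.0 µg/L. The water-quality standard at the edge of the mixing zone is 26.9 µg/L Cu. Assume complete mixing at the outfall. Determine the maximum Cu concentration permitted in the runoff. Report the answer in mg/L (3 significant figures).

89.7 ML/d = 1.038 m³/s.
5.0 µg/L = 0.005 mg/L.
26.9 µg/L = 0.0269 mg/L.
Mass balance: 0.0269·217 = 1.038·Cₑ + 216·0.005.
Cₑ = (5.838 − 1.08) / 1.038 = 4.583 mg/L.

4.58 mg/L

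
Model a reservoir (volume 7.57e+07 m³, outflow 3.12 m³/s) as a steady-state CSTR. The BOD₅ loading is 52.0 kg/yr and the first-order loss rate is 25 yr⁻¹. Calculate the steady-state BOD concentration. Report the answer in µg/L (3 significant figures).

Outflow Q = 3.12 m³/s × 3.156e+07 s/yr = 9.846e+07 m³/yr.
Steady-state CSTR mass balance: W = Q·C + k·V·C, so C = W/(Q + kV).
Q + kV = 9.846e+07 + 25·7.57e+07 = 1.991e+09 m³/yr.
C = 52.0/1.991e+09 = 2.612e-08 kg/m³ = 2.612e-05 mg/L = 0.02612 µg/L.

0.0261 µg/L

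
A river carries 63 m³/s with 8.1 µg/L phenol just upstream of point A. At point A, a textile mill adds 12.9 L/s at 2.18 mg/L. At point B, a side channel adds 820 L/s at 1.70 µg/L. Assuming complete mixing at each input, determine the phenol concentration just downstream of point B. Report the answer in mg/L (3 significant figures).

8.1 µg/L = 0.0081 mg/L.
12.9 L/s = 0.0129 m³/s.
After input A: C = (63·0.0081 + 0.0129·2.18) / 63.01 = 0.008545 mg/L.
820 L/s = 0.82 m³/s.
1.70 µg/L = 0.0017 mg/L.
After input B: C = (63.01·0.008545 + 0.82·0.0017) / 63.83 = 0.008457 mg/L.

0.00846 mg/L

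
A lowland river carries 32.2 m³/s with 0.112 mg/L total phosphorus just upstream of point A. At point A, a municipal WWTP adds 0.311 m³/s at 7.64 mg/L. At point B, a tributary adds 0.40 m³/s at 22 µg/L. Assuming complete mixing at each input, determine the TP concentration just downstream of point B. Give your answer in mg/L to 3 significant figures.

0.182 mg/L

After input A: C = (32.2·0.112 + 0.311·7.64) / 32.51 = 0.184 mg/L.
22 µg/L = 0.022 mg/L.
After input B: C = (32.51·0.184 + 0.4·0.022) / 32.91 = 0.182 mg/L.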